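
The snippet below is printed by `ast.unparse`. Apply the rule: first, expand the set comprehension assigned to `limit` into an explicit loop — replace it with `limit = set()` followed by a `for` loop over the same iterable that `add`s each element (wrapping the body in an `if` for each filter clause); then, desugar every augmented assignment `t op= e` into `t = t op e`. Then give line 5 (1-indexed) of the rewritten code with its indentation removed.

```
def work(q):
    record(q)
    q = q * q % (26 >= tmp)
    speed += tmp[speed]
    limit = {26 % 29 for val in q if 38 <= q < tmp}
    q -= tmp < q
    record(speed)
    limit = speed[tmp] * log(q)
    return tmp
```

Transformed code:
def work(q):
    record(q)
    q = q * q % (26 >= tmp)
    speed = speed + tmp[speed]
    limit = set()
    for val in q:
        if 38 <= q < tmp:
            limit.add(26 % 29)
    q = q - (tmp < q)
    record(speed)
    limit = speed[tmp] * log(q)
    return tmp

limit = set()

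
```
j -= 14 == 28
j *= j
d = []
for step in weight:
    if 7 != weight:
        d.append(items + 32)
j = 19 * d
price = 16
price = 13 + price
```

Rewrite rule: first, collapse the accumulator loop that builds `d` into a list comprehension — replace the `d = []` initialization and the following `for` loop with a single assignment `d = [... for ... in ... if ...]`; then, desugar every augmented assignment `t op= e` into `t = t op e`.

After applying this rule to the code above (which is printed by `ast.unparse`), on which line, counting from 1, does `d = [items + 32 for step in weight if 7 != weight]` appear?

Transformed code:
j = j - (14 == 28)
j = j * j
d = [items + 32 for step in weight if 7 != weight]
j = 19 * d
price = 16
price = 13 + price

3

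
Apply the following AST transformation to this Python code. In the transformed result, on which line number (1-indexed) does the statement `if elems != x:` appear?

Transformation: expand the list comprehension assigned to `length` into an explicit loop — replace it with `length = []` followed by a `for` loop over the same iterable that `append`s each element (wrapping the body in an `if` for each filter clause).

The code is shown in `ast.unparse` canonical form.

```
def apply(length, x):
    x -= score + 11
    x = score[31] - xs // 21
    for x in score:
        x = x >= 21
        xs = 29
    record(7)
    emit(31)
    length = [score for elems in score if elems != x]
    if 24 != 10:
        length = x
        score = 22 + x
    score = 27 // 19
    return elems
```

11

Transformed code:
def apply(length, x):
    x -= score + 11
    x = score[31] - xs // 21
    for x in score:
        x = x >= 21
        xs = 29
    record(7)
    emit(31)
    length = []
    for elems in score:
        if elems != x:
            length.append(score)
    if 24 != 10:
        length = x
        score = 22 + x
    score = 27 // 19
    return elems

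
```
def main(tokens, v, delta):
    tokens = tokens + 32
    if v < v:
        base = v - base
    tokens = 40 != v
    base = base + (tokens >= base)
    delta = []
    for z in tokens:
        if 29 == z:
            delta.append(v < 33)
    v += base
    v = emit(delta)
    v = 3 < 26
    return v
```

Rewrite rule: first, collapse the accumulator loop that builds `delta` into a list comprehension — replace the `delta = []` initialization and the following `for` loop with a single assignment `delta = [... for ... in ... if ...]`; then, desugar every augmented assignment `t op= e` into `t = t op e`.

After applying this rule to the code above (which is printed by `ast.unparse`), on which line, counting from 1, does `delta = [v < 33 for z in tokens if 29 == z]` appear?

Transformed code:
def main(tokens, v, delta):
    tokens = tokens + 32
    if v < v:
        base = v - base
    tokens = 40 != v
    base = base + (tokens >= base)
    delta = [v < 33 for z in tokens if 29 == z]
    v = v + base
    v = emit(delta)
    v = 3 < 26
    return v

7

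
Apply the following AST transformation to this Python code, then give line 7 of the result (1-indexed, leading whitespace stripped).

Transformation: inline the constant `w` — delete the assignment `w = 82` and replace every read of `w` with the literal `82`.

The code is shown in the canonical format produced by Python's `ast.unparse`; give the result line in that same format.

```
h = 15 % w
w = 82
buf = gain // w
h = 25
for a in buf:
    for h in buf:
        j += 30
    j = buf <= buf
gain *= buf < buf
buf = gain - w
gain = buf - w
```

j = buf <= buf

Transformed code:
h = 15 % 82
buf = gain // 82
h = 25
for a in buf:
    for h in buf:
        j += 30
    j = buf <= buf
gain *= buf < buf
buf = gain - 82
gain = buf - 82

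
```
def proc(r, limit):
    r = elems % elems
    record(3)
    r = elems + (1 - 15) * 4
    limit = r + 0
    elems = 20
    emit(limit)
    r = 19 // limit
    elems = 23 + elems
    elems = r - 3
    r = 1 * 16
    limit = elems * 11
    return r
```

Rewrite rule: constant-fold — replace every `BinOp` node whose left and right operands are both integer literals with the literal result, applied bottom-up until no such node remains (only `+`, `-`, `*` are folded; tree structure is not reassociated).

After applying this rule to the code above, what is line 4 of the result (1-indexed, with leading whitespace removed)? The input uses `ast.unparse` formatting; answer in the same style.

Transformed code:
def proc(r, limit):
    r = elems % elems
    record(3)
    r = elems + -56
    limit = r + 0
    elems = 20
    emit(limit)
    r = 19 // limit
    elems = 23 + elems
    elems = r - 3
    r = 16
    limit = elems * 11
    return r

r = elems + -56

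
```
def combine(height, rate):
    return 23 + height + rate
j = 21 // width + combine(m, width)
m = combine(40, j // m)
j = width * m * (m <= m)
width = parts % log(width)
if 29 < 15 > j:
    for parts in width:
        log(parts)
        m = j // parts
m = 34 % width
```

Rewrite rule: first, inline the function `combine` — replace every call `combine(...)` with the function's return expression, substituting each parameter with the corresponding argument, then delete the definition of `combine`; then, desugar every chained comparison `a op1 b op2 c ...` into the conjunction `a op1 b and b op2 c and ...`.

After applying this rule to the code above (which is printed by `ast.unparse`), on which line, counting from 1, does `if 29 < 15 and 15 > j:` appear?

5

Transformed code:
j = 21 // width + (23 + m + width)
m = 23 + 40 + j // m
j = width * m * (m <= m)
width = parts % log(width)
if 29 < 15 and 15 > j:
    for parts in width:
        log(parts)
        m = j // parts
m = 34 % width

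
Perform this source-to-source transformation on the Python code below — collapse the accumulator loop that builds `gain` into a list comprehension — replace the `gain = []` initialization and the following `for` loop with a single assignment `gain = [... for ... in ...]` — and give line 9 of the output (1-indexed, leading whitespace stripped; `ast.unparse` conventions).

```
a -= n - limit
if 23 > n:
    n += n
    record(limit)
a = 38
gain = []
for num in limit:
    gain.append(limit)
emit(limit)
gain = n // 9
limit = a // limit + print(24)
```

Transformed code:
a -= n - limit
if 23 > n:
    n += n
    record(limit)
a = 38
gain = [limit for num in limit]
emit(limit)
gain = n // 9
limit = a // limit + print(24)

limit = a // limit + print(24)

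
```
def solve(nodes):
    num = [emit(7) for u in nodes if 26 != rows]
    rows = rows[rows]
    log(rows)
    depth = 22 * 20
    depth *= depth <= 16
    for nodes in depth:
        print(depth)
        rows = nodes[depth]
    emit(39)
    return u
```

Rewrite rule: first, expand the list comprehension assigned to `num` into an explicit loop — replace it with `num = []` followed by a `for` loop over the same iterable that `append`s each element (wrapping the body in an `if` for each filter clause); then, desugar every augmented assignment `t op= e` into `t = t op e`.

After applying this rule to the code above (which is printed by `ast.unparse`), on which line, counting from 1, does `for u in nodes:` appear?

3

Transformed code:
def solve(nodes):
    num = []
    for u in nodes:
        if 26 != rows:
            num.append(emit(7))
    rows = rows[rows]
    log(rows)
    depth = 22 * 20
    depth = depth * (depth <= 16)
    for nodes in depth:
        print(depth)
        rows = nodes[depth]
    emit(39)
    return u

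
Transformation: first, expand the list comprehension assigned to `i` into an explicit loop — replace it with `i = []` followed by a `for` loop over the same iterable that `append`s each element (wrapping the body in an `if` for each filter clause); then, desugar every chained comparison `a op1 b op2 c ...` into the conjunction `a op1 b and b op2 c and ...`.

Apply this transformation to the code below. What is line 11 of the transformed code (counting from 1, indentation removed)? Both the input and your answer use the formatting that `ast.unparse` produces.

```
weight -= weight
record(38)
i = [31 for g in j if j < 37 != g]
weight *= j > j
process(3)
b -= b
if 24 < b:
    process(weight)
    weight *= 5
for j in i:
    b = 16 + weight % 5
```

Transformed code:
weight -= weight
record(38)
i = []
for g in j:
    if j < 37 and 37 != g:
        i.append(31)
weight *= j > j
process(3)
b -= b
if 24 < b:
    process(weight)
    weight *= 5
for j in i:
    b = 16 + weight % 5

process(weight)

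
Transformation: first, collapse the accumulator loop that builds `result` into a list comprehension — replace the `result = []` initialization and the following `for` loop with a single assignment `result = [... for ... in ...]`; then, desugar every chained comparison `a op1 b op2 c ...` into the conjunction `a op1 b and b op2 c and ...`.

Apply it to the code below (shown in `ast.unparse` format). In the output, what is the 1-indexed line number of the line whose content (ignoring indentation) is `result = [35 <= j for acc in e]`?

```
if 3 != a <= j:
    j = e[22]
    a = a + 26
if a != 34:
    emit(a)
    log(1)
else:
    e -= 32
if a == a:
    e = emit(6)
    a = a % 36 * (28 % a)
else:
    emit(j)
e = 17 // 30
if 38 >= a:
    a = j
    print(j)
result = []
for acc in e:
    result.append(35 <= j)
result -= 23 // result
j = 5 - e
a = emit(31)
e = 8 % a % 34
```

18

Transformed code:
if 3 != a and a <= j:
    j = e[22]
    a = a + 26
if a != 34:
    emit(a)
    log(1)
else:
    e -= 32
if a == a:
    e = emit(6)
    a = a % 36 * (28 % a)
else:
    emit(j)
e = 17 // 30
if 38 >= a:
    a = j
    print(j)
result = [35 <= j for acc in e]
result -= 23 // result
j = 5 - e
a = emit(31)
e = 8 % a % 34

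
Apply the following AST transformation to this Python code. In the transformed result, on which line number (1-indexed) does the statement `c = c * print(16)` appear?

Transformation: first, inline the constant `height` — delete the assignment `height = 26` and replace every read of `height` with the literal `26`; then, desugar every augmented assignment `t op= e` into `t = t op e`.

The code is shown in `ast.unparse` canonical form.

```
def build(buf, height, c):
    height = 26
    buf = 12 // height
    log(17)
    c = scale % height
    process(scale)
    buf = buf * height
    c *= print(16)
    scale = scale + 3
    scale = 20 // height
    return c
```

Transformed code:
def build(buf, height, c):
    buf = 12 // 26
    log(17)
    c = scale % 26
    process(scale)
    buf = buf * 26
    c = c * print(16)
    scale = scale + 3
    scale = 20 // 26
    return c

7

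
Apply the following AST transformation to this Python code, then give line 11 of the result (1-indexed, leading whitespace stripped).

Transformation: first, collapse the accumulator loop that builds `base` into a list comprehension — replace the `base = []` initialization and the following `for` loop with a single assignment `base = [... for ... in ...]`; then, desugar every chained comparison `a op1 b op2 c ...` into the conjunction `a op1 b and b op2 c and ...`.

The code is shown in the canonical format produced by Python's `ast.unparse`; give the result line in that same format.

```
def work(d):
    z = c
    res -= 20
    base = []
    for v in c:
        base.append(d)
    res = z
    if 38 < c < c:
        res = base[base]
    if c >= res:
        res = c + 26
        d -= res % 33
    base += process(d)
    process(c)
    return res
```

base += process(d)

Transformed code:
def work(d):
    z = c
    res -= 20
    base = [d for v in c]
    res = z
    if 38 < c and c < c:
        res = base[base]
    if c >= res:
        res = c + 26
        d -= res % 33
    base += process(d)
    process(c)
    return res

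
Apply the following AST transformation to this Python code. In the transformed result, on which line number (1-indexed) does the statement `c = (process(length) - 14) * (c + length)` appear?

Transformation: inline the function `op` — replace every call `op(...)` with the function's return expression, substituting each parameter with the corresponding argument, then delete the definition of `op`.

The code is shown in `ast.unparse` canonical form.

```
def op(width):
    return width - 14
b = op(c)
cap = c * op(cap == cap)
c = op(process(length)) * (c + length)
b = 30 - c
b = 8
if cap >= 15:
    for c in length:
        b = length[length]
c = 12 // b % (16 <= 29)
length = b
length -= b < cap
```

Transformed code:
b = c - 14
cap = c * ((cap == cap) - 14)
c = (process(length) - 14) * (c + length)
b = 30 - c
b = 8
if cap >= 15:
    for c in length:
        b = length[length]
c = 12 // b % (16 <= 29)
length = b
length -= b < cap

3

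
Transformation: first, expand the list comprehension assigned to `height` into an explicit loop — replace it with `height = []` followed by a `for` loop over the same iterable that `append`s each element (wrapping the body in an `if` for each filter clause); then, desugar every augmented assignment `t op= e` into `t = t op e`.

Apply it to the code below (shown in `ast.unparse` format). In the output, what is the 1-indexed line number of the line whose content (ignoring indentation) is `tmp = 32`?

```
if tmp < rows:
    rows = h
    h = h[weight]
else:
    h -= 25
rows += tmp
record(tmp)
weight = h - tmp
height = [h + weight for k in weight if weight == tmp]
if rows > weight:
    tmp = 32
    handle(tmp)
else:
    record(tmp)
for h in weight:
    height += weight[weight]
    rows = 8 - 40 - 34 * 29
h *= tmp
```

Transformed code:
if tmp < rows:
    rows = h
    h = h[weight]
else:
    h = h - 25
rows = rows + tmp
record(tmp)
weight = h - tmp
height = []
for k in weight:
    if weight == tmp:
        height.append(h + weight)
if rows > weight:
    tmp = 32
    handle(tmp)
else:
    record(tmp)
for h in weight:
    height = height + weight[weight]
    rows = 8 - 40 - 34 * 29
h = h * tmp

14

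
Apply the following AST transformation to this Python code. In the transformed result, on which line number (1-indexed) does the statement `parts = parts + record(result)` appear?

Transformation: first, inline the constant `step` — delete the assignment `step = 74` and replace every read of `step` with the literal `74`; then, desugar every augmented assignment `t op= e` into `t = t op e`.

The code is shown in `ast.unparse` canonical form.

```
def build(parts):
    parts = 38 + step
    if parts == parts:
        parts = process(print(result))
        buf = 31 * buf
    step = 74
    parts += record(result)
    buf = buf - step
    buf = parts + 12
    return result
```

6

Transformed code:
def build(parts):
    parts = 38 + 74
    if parts == parts:
        parts = process(print(result))
        buf = 31 * buf
    parts = parts + record(result)
    buf = buf - 74
    buf = parts + 12
    return result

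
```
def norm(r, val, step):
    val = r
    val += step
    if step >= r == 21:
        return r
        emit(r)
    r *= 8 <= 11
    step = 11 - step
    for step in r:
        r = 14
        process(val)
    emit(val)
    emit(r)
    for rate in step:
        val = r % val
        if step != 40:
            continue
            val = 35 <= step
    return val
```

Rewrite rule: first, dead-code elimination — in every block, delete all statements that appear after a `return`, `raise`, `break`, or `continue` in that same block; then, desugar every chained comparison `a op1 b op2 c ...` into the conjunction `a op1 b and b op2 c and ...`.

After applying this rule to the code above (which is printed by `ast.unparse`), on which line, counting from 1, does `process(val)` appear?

Transformed code:
def norm(r, val, step):
    val = r
    val += step
    if step >= r and r == 21:
        return r
    r *= 8 <= 11
    step = 11 - step
    for step in r:
        r = 14
        process(val)
    emit(val)
    emit(r)
    for rate in step:
        val = r % val
        if step != 40:
            continue
    return val

10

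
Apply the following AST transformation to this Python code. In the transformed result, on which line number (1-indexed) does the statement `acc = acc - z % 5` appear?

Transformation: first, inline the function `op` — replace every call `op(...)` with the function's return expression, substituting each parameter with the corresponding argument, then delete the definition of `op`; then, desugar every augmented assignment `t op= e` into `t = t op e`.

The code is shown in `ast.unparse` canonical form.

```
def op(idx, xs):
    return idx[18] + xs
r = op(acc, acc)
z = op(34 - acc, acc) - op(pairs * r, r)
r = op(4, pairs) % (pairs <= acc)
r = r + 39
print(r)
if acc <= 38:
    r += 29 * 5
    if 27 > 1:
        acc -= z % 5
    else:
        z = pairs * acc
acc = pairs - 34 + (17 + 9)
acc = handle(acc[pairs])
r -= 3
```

Transformed code:
r = acc[18] + acc
z = (34 - acc)[18] + acc - ((pairs * r)[18] + r)
r = (4[18] + pairs) % (pairs <= acc)
r = r + 39
print(r)
if acc <= 38:
    r = r + 29 * 5
    if 27 > 1:
        acc = acc - z % 5
    else:
        z = pairs * acc
acc = pairs - 34 + (17 + 9)
acc = handle(acc[pairs])
r = r - 3

9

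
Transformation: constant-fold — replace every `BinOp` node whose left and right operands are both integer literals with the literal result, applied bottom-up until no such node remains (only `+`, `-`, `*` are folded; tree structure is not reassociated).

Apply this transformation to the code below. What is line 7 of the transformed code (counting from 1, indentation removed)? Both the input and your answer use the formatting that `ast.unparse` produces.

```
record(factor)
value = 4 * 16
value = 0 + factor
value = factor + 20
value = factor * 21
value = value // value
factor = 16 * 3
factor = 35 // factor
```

factor = 48

Transformed code:
record(factor)
value = 64
value = 0 + factor
value = factor + 20
value = factor * 21
value = value // value
factor = 48
factor = 35 // factor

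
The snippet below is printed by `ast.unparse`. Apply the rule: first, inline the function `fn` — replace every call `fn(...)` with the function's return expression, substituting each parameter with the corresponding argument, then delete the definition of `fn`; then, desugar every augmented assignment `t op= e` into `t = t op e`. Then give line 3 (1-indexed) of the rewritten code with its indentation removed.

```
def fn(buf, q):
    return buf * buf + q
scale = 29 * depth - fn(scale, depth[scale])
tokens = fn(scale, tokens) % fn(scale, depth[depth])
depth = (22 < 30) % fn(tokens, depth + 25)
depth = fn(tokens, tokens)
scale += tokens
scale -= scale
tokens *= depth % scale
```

depth = (22 < 30) % (tokens * tokens + (depth + 25))

Transformed code:
scale = 29 * depth - (scale * scale + depth[scale])
tokens = (scale * scale + tokens) % (scale * scale + depth[depth])
depth = (22 < 30) % (tokens * tokens + (depth + 25))
depth = tokens * tokens + tokens
scale = scale + tokens
scale = scale - scale
tokens = tokens * (depth % scale)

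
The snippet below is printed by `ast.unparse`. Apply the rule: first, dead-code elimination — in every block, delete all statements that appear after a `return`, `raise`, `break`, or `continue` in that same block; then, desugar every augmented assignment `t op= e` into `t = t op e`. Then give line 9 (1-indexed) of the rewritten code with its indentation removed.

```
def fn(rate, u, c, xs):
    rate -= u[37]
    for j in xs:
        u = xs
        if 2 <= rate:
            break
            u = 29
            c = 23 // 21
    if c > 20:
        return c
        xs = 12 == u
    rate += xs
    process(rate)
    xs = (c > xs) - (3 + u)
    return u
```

Transformed code:
def fn(rate, u, c, xs):
    rate = rate - u[37]
    for j in xs:
        u = xs
        if 2 <= rate:
            break
    if c > 20:
        return c
    rate = rate + xs
    process(rate)
    xs = (c > xs) - (3 + u)
    return u

rate = rate + xs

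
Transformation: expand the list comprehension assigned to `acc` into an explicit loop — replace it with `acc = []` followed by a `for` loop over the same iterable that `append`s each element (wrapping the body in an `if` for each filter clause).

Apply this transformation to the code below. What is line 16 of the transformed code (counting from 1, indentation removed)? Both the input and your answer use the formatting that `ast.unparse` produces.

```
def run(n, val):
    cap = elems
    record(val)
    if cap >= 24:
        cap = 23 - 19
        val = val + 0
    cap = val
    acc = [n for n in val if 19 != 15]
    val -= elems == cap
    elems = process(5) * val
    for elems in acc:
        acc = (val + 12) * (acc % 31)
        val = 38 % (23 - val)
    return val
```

val = 38 % (23 - val)

Transformed code:
def run(n, val):
    cap = elems
    record(val)
    if cap >= 24:
        cap = 23 - 19
        val = val + 0
    cap = val
    acc = []
    for n in val:
        if 19 != 15:
            acc.append(n)
    val -= elems == cap
    elems = process(5) * val
    for elems in acc:
        acc = (val + 12) * (acc % 31)
        val = 38 % (23 - val)
    return val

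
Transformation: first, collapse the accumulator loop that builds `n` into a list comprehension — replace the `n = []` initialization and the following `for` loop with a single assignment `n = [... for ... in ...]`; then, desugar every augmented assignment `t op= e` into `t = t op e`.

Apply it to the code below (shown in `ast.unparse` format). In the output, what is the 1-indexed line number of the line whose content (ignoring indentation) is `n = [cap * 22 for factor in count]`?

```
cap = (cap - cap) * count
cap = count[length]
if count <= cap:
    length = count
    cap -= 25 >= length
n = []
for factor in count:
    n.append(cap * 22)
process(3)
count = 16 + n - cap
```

6

Transformed code:
cap = (cap - cap) * count
cap = count[length]
if count <= cap:
    length = count
    cap = cap - (25 >= length)
n = [cap * 22 for factor in count]
process(3)
count = 16 + n - cap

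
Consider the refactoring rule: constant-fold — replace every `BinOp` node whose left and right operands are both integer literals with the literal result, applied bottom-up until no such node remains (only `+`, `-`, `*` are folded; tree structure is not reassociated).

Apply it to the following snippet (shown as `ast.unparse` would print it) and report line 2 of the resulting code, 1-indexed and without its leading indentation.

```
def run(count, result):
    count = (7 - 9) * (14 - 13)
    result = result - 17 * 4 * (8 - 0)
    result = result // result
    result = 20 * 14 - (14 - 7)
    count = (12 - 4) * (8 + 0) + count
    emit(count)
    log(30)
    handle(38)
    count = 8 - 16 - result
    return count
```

Transformed code:
def run(count, result):
    count = -2
    result = result - 544
    result = result // result
    result = 273
    count = 64 + count
    emit(count)
    log(30)
    handle(38)
    count = -8 - result
    return count

count = -2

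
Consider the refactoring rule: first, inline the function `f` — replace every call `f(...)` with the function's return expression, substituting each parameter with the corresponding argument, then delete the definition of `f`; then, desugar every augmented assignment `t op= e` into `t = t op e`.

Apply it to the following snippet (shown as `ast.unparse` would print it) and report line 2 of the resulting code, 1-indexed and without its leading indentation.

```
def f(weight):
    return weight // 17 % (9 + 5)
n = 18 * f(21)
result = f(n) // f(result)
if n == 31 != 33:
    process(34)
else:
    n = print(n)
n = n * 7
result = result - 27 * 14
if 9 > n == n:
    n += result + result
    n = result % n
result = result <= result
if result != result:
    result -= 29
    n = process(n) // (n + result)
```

Transformed code:
n = 18 * (21 // 17 % (9 + 5))
result = n // 17 % (9 + 5) // (result // 17 % (9 + 5))
if n == 31 != 33:
    process(34)
else:
    n = print(n)
n = n * 7
result = result - 27 * 14
if 9 > n == n:
    n = n + (result + result)
    n = result % n
result = result <= result
if result != result:
    result = result - 29
    n = process(n) // (n + result)

result = n // 17 % (9 + 5) // (result // 17 % (9 + 5))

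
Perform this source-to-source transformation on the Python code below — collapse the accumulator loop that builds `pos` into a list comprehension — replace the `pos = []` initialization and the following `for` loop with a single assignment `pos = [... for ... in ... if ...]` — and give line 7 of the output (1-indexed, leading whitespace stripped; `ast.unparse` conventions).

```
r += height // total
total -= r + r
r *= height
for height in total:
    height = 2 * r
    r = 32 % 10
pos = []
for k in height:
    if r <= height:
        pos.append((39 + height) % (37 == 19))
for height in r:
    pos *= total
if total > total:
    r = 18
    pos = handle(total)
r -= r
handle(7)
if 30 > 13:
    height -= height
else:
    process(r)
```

Transformed code:
r += height // total
total -= r + r
r *= height
for height in total:
    height = 2 * r
    r = 32 % 10
pos = [(39 + height) % (37 == 19) for k in height if r <= height]
for height in r:
    pos *= total
if total > total:
    r = 18
    pos = handle(total)
r -= r
handle(7)
if 30 > 13:
    height -= height
else:
    process(r)

pos = [(39 + height) % (37 == 19) for k in height if r <= height]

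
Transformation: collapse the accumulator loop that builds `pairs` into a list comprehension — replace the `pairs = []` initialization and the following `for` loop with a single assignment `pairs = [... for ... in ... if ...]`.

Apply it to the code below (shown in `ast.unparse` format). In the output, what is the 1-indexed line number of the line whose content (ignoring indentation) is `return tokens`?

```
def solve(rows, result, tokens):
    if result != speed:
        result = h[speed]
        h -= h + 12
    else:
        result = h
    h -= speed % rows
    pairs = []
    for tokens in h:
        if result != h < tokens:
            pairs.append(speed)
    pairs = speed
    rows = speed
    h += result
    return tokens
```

12

Transformed code:
def solve(rows, result, tokens):
    if result != speed:
        result = h[speed]
        h -= h + 12
    else:
        result = h
    h -= speed % rows
    pairs = [speed for tokens in h if result != h < tokens]
    pairs = speed
    rows = speed
    h += result
    return tokens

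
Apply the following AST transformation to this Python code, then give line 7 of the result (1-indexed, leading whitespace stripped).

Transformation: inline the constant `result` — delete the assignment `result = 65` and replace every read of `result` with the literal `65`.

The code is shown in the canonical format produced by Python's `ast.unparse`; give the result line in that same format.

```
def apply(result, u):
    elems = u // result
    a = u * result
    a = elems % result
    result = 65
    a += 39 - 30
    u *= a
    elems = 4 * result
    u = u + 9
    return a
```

Transformed code:
def apply(result, u):
    elems = u // 65
    a = u * 65
    a = elems % 65
    a += 39 - 30
    u *= a
    elems = 4 * 65
    u = u + 9
    return a

elems = 4 * 65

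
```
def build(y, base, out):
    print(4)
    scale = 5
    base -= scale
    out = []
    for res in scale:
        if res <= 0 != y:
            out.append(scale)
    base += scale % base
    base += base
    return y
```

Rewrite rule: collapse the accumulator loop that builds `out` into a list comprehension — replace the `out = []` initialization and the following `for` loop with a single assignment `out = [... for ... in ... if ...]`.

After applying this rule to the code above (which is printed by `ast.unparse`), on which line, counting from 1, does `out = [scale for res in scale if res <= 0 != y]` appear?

5

Transformed code:
def build(y, base, out):
    print(4)
    scale = 5
    base -= scale
    out = [scale for res in scale if res <= 0 != y]
    base += scale % base
    base += base
    return y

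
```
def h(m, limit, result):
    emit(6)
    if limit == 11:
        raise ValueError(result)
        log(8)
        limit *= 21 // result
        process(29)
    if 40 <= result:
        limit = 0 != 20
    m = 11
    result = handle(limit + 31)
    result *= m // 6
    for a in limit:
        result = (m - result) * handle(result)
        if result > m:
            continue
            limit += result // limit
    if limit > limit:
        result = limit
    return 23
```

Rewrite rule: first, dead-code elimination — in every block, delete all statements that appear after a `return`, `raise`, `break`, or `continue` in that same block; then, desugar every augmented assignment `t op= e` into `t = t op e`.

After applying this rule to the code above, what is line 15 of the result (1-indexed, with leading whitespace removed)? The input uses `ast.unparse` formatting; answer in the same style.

result = limit

Transformed code:
def h(m, limit, result):
    emit(6)
    if limit == 11:
        raise ValueError(result)
    if 40 <= result:
        limit = 0 != 20
    m = 11
    result = handle(limit + 31)
    result = result * (m // 6)
    for a in limit:
        result = (m - result) * handle(result)
        if result > m:
            continue
    if limit > limit:
        result = limit
    return 23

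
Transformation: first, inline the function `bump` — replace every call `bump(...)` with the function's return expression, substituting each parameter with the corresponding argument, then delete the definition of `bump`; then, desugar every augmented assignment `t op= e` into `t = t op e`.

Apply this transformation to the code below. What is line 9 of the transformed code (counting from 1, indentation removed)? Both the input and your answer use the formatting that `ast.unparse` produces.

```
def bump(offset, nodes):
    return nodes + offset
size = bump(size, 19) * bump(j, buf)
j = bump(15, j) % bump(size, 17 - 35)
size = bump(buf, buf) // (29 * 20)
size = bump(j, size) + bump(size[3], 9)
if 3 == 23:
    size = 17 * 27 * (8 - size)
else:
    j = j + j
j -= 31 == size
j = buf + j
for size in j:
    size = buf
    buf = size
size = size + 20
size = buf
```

j = j - (31 == size)

Transformed code:
size = (19 + size) * (buf + j)
j = (j + 15) % (17 - 35 + size)
size = (buf + buf) // (29 * 20)
size = size + j + (9 + size[3])
if 3 == 23:
    size = 17 * 27 * (8 - size)
else:
    j = j + j
j = j - (31 == size)
j = buf + j
for size in j:
    size = buf
    buf = size
size = size + 20
size = buf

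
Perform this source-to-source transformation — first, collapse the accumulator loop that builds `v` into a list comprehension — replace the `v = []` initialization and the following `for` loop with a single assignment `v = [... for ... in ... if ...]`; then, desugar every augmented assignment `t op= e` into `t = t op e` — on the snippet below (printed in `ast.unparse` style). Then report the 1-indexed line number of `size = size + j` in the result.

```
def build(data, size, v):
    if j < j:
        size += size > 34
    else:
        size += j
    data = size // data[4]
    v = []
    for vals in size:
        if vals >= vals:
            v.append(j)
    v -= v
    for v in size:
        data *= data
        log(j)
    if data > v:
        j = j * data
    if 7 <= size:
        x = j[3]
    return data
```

5

Transformed code:
def build(data, size, v):
    if j < j:
        size = size + (size > 34)
    else:
        size = size + j
    data = size // data[4]
    v = [j for vals in size if vals >= vals]
    v = v - v
    for v in size:
        data = data * data
        log(j)
    if data > v:
        j = j * data
    if 7 <= size:
        x = j[3]
    return data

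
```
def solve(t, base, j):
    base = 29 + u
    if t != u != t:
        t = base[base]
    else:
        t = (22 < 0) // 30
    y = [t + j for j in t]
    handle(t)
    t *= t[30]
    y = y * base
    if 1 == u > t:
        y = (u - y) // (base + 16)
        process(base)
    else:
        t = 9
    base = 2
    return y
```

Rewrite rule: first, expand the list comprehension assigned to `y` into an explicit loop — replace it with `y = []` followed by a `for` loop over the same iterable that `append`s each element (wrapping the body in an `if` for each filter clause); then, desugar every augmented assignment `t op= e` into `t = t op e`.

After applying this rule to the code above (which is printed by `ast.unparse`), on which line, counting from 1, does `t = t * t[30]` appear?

11

Transformed code:
def solve(t, base, j):
    base = 29 + u
    if t != u != t:
        t = base[base]
    else:
        t = (22 < 0) // 30
    y = []
    for j in t:
        y.append(t + j)
    handle(t)
    t = t * t[30]
    y = y * base
    if 1 == u > t:
        y = (u - y) // (base + 16)
        process(base)
    else:
        t = 9
    base = 2
    return y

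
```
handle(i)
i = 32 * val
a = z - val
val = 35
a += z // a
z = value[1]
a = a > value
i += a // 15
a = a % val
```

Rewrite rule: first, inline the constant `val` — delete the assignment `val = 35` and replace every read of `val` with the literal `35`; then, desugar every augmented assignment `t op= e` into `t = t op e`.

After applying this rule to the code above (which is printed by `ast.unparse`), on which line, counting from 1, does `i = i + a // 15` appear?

7

Transformed code:
handle(i)
i = 32 * 35
a = z - 35
a = a + z // a
z = value[1]
a = a > value
i = i + a // 15
a = a % 35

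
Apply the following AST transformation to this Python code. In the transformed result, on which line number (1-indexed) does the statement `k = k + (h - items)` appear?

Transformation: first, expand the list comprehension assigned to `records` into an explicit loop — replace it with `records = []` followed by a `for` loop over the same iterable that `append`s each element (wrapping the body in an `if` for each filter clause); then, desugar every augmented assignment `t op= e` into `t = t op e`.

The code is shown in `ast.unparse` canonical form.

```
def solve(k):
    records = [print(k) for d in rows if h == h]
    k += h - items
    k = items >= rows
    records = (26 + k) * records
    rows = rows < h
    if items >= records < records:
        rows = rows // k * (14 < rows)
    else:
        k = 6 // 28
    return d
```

6

Transformed code:
def solve(k):
    records = []
    for d in rows:
        if h == h:
            records.append(print(k))
    k = k + (h - items)
    k = items >= rows
    records = (26 + k) * records
    rows = rows < h
    if items >= records < records:
        rows = rows // k * (14 < rows)
    else:
        k = 6 // 28
    return d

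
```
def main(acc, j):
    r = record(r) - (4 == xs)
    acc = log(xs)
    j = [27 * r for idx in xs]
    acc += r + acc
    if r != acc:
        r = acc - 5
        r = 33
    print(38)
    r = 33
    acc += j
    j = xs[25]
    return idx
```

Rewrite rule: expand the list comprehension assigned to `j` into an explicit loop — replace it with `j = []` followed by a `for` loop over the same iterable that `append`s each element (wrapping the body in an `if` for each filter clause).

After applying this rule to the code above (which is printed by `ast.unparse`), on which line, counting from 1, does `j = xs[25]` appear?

14

Transformed code:
def main(acc, j):
    r = record(r) - (4 == xs)
    acc = log(xs)
    j = []
    for idx in xs:
        j.append(27 * r)
    acc += r + acc
    if r != acc:
        r = acc - 5
        r = 33
    print(38)
    r = 33
    acc += j
    j = xs[25]
    return idx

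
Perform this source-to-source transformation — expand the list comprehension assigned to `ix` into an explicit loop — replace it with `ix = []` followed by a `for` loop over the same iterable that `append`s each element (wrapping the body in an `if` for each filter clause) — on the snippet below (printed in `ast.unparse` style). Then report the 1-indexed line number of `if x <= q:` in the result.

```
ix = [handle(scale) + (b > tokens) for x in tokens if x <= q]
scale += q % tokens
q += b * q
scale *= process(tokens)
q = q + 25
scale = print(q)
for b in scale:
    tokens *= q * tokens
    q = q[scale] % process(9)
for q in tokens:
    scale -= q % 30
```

Transformed code:
ix = []
for x in tokens:
    if x <= q:
        ix.append(handle(scale) + (b > tokens))
scale += q % tokens
q += b * q
scale *= process(tokens)
q = q + 25
scale = print(q)
for b in scale:
    tokens *= q * tokens
    q = q[scale] % process(9)
for q in tokens:
    scale -= q % 30

3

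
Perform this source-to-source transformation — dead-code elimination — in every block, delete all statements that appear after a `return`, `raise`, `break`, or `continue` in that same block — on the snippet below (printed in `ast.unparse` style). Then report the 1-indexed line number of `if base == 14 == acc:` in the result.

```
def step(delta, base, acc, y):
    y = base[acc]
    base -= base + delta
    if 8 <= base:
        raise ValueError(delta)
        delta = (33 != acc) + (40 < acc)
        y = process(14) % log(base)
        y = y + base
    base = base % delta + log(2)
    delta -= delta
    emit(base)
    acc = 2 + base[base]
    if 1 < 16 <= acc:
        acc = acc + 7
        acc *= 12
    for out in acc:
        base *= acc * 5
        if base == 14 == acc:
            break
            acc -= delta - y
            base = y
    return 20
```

Transformed code:
def step(delta, base, acc, y):
    y = base[acc]
    base -= base + delta
    if 8 <= base:
        raise ValueError(delta)
    base = base % delta + log(2)
    delta -= delta
    emit(base)
    acc = 2 + base[base]
    if 1 < 16 <= acc:
        acc = acc + 7
        acc *= 12
    for out in acc:
        base *= acc * 5
        if base == 14 == acc:
            break
    return 20

15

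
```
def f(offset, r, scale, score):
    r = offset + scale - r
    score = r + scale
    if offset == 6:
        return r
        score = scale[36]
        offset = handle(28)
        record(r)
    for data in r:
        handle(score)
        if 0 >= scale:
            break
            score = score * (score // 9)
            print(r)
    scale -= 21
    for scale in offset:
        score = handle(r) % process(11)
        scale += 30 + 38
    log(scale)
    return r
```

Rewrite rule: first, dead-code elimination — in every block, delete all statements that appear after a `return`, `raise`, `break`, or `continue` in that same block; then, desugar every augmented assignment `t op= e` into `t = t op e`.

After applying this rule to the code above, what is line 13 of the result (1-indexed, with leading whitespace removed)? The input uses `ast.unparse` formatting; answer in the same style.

scale = scale + (30 + 38)

Transformed code:
def f(offset, r, scale, score):
    r = offset + scale - r
    score = r + scale
    if offset == 6:
        return r
    for data in r:
        handle(score)
        if 0 >= scale:
            break
    scale = scale - 21
    for scale in offset:
        score = handle(r) % process(11)
        scale = scale + (30 + 38)
    log(scale)
    return r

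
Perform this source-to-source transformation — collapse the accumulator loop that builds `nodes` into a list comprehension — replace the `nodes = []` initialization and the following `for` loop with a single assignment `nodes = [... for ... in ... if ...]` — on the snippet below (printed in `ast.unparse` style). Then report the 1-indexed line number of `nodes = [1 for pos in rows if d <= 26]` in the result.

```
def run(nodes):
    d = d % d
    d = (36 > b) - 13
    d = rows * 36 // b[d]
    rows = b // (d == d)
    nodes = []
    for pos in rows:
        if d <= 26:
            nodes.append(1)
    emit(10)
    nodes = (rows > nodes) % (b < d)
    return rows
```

6

Transformed code:
def run(nodes):
    d = d % d
    d = (36 > b) - 13
    d = rows * 36 // b[d]
    rows = b // (d == d)
    nodes = [1 for pos in rows if d <= 26]
    emit(10)
    nodes = (rows > nodes) % (b < d)
    return rows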